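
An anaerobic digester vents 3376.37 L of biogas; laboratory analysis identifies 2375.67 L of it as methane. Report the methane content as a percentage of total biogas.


CH4% = V_CH4 / V_total * 100
= 2375.67 / 3376.37 * 100
= 70.3617%

70.3617%


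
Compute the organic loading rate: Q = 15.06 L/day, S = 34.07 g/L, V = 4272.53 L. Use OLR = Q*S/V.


OLR = Q * S / V
= 15.06 * 34.07 / 4272.53
= 0.1201 g/L/day

0.1201 g/L/day


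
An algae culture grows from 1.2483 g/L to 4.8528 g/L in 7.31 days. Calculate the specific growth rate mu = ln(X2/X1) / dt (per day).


mu = ln(X2/X1) / dt
= ln(4.8528/1.2483) / 7.31
= 0.1857 per day

0.1857 per day


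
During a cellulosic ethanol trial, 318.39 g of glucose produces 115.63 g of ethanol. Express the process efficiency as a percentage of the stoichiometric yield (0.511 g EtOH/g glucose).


Fermentation efficiency = (actual / (0.511 * glucose)) * 100
= (115.63 / (0.511 * 318.39)) * 100
= 71.0706%

71.0706%


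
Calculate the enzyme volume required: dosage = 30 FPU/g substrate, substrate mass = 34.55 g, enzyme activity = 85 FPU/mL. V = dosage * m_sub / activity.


V = dosage * m_sub / activity
V = 30 * 34.55 / 85
V = 12.1941 mL

12.1941 mL


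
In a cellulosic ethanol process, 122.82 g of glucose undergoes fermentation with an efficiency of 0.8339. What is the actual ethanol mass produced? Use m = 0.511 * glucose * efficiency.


Actual ethanol: m = 0.511 * 122.82 * 0.8339
m = 52.3364 g

52.3364 g


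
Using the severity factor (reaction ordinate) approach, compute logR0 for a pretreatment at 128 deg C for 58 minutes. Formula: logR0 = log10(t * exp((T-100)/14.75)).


logR0 = log10(t * exp((T - 100) / 14.75))
= log10(58 * exp((128 - 100) / 14.75))
= 2.5879

2.5879


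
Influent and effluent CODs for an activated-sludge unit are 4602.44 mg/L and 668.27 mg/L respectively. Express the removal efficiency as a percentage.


eta = (COD_in - COD_out) / COD_in * 100
= (4602.44 - 668.27) / 4602.44 * 100
= 85.4801%

85.4801%


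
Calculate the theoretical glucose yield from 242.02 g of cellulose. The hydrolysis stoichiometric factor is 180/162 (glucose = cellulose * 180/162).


glucose = cellulose * 180/162
= 242.02 * 180/162
= 268.9111 g

268.9111 g


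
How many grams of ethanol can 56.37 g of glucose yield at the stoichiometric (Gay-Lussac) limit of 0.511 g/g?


Theoretical ethanol yield: m_EtOH = 0.511 * m_glucose
m_EtOH = 0.511 * 56.37 = 28.8051 g

28.8051 g


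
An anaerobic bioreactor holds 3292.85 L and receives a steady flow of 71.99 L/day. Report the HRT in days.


HRT = V / Q
= 3292.85 / 71.99
= 45.7404 days

45.7404 days


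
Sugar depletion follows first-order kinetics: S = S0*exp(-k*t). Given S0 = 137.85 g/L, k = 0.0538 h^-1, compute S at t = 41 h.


S = S0 * exp(-k * t)
S = 137.85 * exp(-0.0538 * 41)
S = 15.1859 g/L

15.1859 g/L


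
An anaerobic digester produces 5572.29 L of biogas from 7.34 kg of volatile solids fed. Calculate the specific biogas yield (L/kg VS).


Y = V / VS
= 5572.29 / 7.34
= 759.1676 L/kg VS

759.1676 L/kg VS


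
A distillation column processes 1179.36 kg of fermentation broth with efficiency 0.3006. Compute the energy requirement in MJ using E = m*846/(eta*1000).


E = m * 846 / (eta * 1000)
= 1179.36 * 846 / (0.3006 * 1000)
= 3319.1569 MJ

3319.1569 MJ


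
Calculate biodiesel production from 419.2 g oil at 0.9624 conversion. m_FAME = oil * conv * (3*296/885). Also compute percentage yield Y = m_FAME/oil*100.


m_FAME = oil * conv * (3 * 296 / 885) = oil * conv * (888/885)
= 419.2 * 0.9624 * 888 / 885
= 404.8057 g
Y = m_FAME / oil * 100 = conv * (888/885) * 100
= 0.9624 * 888 / 885 * 100
= 96.57%

404.8057 g FAME; Y = 96.57%


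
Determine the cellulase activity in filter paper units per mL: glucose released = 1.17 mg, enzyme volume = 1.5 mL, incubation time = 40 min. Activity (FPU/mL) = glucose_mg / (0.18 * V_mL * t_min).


Activity = glucose_mg / (0.18 mg/umol * V_mL * t_min)
= 1.17 / (0.18 * 1.5 * 40)
= 0.1083 FPU/mL

0.1083 FPU/mL


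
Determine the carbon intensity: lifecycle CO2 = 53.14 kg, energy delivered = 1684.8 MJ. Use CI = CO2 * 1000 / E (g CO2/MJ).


CI = CO2 * 1000 / E
= 53.14 * 1000 / 1684.8
= 31.5408 g CO2/MJ

31.5408 g CO2/MJ


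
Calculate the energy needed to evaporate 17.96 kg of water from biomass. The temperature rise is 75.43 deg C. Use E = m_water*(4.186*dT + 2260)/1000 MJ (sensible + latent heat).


E = m_water * (4.186 * dT + 2260) / 1000
= 17.96 * (4.186 * 75.43 + 2260) / 1000
= 46.2605 MJ

46.2605 MJ


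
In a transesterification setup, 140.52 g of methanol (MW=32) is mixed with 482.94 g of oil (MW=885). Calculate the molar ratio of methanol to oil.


Molar ratio = n_MeOH / n_oil = (MeOH/32) / (oil/885) = (MeOH * 885) / (32 * oil)
= (140.52 * 885) / (32 * 482.94)
= 8.0471

8.0471


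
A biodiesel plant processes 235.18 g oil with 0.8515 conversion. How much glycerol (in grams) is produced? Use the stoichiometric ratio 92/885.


glycerol = oil * conv * (92/885)
= 235.18 * 0.8515 * 92 / 885
= 20.8175 g

20.8175 g


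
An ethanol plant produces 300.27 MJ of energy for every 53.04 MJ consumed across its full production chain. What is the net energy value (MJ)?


NEV = E_out - E_in
= 300.27 - 53.04
= 247.2300 MJ

247.2300 MJ


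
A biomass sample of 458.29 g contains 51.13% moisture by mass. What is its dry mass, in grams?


Wd = Ww * (1 - MC/100)
= 458.29 * (1 - 51.13/100)
= 223.9663 g

223.9663 g


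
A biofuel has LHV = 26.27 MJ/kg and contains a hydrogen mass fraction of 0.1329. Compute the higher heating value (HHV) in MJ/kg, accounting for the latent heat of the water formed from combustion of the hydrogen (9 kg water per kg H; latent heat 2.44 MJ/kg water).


HHV = LHV + H_frac * 9 * 2.44
= 26.27 + 0.1329 * 9 * 2.44
= 29.1885 MJ/kg

29.1885 MJ/kg


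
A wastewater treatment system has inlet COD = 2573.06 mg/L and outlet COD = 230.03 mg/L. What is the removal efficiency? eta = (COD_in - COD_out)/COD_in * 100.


eta = (COD_in - COD_out) / COD_in * 100
= (2573.06 - 230.03) / 2573.06 * 100
= 91.0601%

91.0601%


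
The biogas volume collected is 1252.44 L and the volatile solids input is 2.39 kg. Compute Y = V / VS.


Y = V / VS
= 1252.44 / 2.39
= 524.0335 L/kg VS

524.0335 L/kg VS


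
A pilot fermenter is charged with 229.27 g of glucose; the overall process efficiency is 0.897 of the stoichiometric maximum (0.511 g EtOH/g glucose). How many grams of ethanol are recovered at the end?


Actual ethanol: m = 0.511 * 229.27 * 0.897
m = 105.0898 g

105.0898 g


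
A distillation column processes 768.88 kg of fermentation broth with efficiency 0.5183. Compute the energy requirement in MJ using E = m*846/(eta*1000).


E = m * 846 / (eta * 1000)
= 768.88 * 846 / (0.5183 * 1000)
= 1255.0115 MJ

1255.0115 MJ


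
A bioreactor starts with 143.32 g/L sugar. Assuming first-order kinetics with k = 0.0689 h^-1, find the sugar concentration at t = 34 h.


S = S0 * exp(-k * t)
S = 143.32 * exp(-0.0689 * 34)
S = 13.7698 g/L

13.7698 g/L


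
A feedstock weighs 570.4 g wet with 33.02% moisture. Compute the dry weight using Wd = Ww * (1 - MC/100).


Wd = Ww * (1 - MC/100)
= 570.4 * (1 - 33.02/100)
= 382.0539 g

382.0539 g


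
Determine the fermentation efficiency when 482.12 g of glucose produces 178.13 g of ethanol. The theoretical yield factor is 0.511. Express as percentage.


Fermentation efficiency = (actual / (0.511 * glucose)) * 100
= (178.13 / (0.511 * 482.12)) * 100
= 72.3038%

72.3038%


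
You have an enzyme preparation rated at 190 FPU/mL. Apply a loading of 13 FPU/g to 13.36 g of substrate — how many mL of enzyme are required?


V = dosage * m_sub / activity
V = 13 * 13.36 / 190
V = 0.9141 mL

0.9141 mL


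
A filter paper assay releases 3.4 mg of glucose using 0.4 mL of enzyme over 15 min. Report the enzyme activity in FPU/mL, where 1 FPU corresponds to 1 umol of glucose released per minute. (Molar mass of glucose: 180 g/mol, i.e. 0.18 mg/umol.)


Activity = glucose_mg / (0.18 mg/umol * V_mL * t_min)
= 3.4 / (0.18 * 0.4 * 15)
= 3.1481 FPU/mL

3.1481 FPU/mL


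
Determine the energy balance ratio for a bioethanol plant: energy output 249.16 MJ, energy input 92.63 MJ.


EROI = E_out / E_in
= 249.16 / 92.63
= 2.6898

2.6898


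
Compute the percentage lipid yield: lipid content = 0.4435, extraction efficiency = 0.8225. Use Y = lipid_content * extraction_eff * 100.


Y = lipid_content * extraction_eff * 100
= 0.4435 * 0.8225 * 100
= 36.4779%

36.4779%


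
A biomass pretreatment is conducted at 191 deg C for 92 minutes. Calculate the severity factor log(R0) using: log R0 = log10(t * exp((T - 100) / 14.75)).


logR0 = log10(t * exp((T - 100) / 14.75))
= log10(92 * exp((191 - 100) / 14.75))
= 4.6432

4.6432


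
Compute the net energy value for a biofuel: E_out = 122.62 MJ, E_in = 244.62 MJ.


NEV = E_out - E_in
= 122.62 - 244.62
= -122.0000 MJ

-122.0000 MJ


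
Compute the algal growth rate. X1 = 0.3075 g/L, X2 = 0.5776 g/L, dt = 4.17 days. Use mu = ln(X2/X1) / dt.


mu = ln(X2/X1) / dt
= ln(0.5776/0.3075) / 4.17
= 0.1512 per day

0.1512 per day


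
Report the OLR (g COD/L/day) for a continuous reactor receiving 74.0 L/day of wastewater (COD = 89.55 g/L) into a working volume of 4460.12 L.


OLR = Q * S / V
= 74.0 * 89.55 / 4460.12
= 1.4858 g/L/day

1.4858 g/L/day


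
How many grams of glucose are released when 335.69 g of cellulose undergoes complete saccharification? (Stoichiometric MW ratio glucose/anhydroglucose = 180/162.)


glucose = cellulose * 180/162
= 335.69 * 180/162
= 372.9889 g

372.9889 g


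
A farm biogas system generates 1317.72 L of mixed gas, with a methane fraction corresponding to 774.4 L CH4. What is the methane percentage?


CH4% = V_CH4 / V_total * 100
= 774.4 / 1317.72 * 100
= 58.7682%

58.7682%


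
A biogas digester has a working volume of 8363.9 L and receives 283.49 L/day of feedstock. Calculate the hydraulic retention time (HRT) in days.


HRT = V / Q
= 8363.9 / 283.49
= 29.5033 days

29.5033 days


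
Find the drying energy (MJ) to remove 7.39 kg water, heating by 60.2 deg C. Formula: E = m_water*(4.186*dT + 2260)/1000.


E = m_water * (4.186 * dT + 2260) / 1000
= 7.39 * (4.186 * 60.2 + 2260) / 1000
= 18.5637 MJ

18.5637 MJ


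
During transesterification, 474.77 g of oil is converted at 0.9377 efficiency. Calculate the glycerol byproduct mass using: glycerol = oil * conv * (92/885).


glycerol = oil * conv * (92/885)
= 474.77 * 0.9377 * 92 / 885
= 46.2798 g

46.2798 g


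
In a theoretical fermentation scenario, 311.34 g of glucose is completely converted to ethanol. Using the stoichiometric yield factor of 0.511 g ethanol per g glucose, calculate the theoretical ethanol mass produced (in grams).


Theoretical ethanol yield: m_EtOH = 0.511 * m_glucose
m_EtOH = 0.511 * 311.34 = 159.0947 g

159.0947 g


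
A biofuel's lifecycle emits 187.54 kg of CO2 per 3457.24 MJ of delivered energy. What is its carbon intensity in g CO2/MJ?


CI = CO2 * 1000 / E
= 187.54 * 1000 / 3457.24
= 54.2456 g CO2/MJ

54.2456 g CO2/MJ


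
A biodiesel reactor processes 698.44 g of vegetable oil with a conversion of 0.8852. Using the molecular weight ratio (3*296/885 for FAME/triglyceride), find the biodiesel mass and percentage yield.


m_FAME = oil * conv * (3 * 296 / 885) = oil * conv * (888/885)
= 698.44 * 0.8852 * 888 / 885
= 620.3549 g
Y = m_FAME / oil * 100 = conv * (888/885) * 100
= 0.8852 * 888 / 885 * 100
= 88.82%

620.3549 g FAME; Y = 88.82%


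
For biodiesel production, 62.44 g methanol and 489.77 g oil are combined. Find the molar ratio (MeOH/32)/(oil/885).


Molar ratio = n_MeOH / n_oil = (MeOH/32) / (oil/885) = (MeOH * 885) / (32 * oil)
= (62.44 * 885) / (32 * 489.77)
= 3.5259

3.5259


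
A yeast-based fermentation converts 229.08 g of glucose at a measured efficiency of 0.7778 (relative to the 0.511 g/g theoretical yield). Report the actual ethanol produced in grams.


Actual ethanol: m = 0.511 * 229.08 * 0.7778
m = 91.0492 g

91.0492 g


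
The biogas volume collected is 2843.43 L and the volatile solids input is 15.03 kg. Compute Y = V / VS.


Y = V / VS
= 2843.43 / 15.03
= 189.1836 L/kg VS

189.1836 L/kg VS


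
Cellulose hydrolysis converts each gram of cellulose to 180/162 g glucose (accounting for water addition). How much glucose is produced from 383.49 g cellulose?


glucose = cellulose * 180/162
= 383.49 * 180/162
= 426.1000 g

426.1000 g


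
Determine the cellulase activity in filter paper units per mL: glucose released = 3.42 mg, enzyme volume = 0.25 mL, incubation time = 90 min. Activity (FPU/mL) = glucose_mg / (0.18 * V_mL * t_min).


Activity = glucose_mg / (0.18 mg/umol * V_mL * t_min)
= 3.42 / (0.18 * 0.25 * 90)
= 0.8444 FPU/mL

0.8444 FPU/mL


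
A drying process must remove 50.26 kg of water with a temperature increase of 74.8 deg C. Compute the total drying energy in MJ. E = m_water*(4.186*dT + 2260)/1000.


E = m_water * (4.186 * dT + 2260) / 1000
= 50.26 * (4.186 * 74.8 + 2260) / 1000
= 129.3246 MJ

129.3246 MJ


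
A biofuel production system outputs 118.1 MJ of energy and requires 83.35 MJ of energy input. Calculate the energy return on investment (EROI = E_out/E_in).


EROI = E_out / E_in
= 118.1 / 83.35
= 1.4169

1.4169


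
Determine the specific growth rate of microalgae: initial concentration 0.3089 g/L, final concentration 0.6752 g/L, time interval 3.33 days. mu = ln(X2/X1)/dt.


mu = ln(X2/X1) / dt
= ln(0.6752/0.3089) / 3.33
= 0.2348 per day

0.2348 per day


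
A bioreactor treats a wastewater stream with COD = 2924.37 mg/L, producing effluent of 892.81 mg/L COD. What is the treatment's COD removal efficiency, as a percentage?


eta = (COD_in - COD_out) / COD_in * 100
= (2924.37 - 892.81) / 2924.37 * 100
= 69.4700%

69.4700%


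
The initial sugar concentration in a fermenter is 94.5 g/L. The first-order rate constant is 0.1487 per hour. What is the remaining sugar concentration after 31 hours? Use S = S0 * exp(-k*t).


S = S0 * exp(-k * t)
S = 94.5 * exp(-0.1487 * 31)
S = 0.9407 g/L

0.9407 g/L


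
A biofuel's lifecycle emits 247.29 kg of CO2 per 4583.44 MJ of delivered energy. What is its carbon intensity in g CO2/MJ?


CI = CO2 * 1000 / E
= 247.29 * 1000 / 4583.44
= 53.9529 g CO2/MJ

53.9529 g CO2/MJ


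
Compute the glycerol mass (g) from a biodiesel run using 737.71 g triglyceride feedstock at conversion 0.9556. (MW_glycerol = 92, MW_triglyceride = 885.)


glycerol = oil * conv * (92/885)
= 737.71 * 0.9556 * 92 / 885
= 73.2835 g

73.2835 g


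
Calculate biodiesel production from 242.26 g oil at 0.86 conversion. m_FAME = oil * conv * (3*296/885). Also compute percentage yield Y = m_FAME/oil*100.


m_FAME = oil * conv * (3 * 296 / 885) = oil * conv * (888/885)
= 242.26 * 0.86 * 888 / 885
= 209.0498 g
Y = m_FAME / oil * 100 = conv * (888/885) * 100
= 0.86 * 888 / 885 * 100
= 86.29%

209.0498 g FAME; Y = 86.29%


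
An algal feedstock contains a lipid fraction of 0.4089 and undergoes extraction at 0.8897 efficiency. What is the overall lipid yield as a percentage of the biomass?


Y = lipid_content * extraction_eff * 100
= 0.4089 * 0.8897 * 100
= 36.3798%

36.3798%


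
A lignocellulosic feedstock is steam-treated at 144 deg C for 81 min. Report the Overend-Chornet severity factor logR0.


logR0 = log10(t * exp((T - 100) / 14.75))
= log10(81 * exp((144 - 100) / 14.75))
= 3.2040

3.2040


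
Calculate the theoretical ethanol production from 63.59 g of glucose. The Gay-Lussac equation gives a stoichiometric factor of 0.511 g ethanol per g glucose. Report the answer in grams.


Theoretical ethanol yield: m_EtOH = 0.511 * m_glucose
m_EtOH = 0.511 * 63.59 = 32.4945 g

32.4945 g


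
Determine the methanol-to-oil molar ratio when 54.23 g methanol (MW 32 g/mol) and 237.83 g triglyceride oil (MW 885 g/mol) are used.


Molar ratio = n_MeOH / n_oil = (MeOH/32) / (oil/885) = (MeOH * 885) / (32 * oil)
= (54.23 * 885) / (32 * 237.83)
= 6.3062

6.3062


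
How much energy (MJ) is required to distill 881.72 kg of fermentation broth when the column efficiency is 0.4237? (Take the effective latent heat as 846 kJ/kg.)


E = m * 846 / (eta * 1000)
= 881.72 * 846 / (0.4237 * 1000)
= 1760.5266 MJ

1760.5266 MJ


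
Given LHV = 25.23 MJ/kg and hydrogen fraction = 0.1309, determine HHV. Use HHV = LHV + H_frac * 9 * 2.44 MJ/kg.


HHV = LHV + H_frac * 9 * 2.44
= 25.23 + 0.1309 * 9 * 2.44
= 28.1046 MJ/kg

28.1046 MJ/kg


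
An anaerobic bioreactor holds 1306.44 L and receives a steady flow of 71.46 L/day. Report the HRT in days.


HRT = V / Q
= 1306.44 / 71.46
= 18.2821 days

18.2821 days


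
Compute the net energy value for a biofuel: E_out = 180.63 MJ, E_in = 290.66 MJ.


NEV = E_out - E_in
= 180.63 - 290.66
= -110.0300 MJ

-110.0300 MJ


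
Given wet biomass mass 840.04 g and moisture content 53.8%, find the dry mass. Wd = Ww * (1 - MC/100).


Wd = Ww * (1 - MC/100)
= 840.04 * (1 - 53.8/100)
= 388.0985 g

388.0985 g


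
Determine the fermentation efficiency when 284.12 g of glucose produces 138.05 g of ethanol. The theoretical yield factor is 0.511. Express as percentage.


Fermentation efficiency = (actual / (0.511 * glucose)) * 100
= (138.05 / (0.511 * 284.12)) * 100
= 95.0854%

95.0854%


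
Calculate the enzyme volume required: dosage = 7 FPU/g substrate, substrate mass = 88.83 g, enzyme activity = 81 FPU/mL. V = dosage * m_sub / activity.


V = dosage * m_sub / activity
V = 7 * 88.83 / 81
V = 7.6767 mL

7.6767 mL


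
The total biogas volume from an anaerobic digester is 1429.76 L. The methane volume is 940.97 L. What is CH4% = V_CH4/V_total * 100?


CH4% = V_CH4 / V_total * 100
= 940.97 / 1429.76 * 100
= 65.8131%

65.8131%


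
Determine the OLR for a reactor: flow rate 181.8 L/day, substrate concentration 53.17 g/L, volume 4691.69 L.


OLR = Q * S / V
= 181.8 * 53.17 / 4691.69
= 2.0603 g/L/day

2.0603 g/L/day


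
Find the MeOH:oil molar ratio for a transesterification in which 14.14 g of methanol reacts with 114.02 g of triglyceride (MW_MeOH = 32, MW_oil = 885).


Molar ratio = n_MeOH / n_oil = (MeOH/32) / (oil/885) = (MeOH * 885) / (32 * oil)
= (14.14 * 885) / (32 * 114.02)
= 3.4297

3.4297


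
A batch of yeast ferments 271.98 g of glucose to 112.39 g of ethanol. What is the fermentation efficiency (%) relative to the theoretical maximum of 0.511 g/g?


Fermentation efficiency = (actual / (0.511 * glucose)) * 100
= (112.39 / (0.511 * 271.98)) * 100
= 80.8667%

80.8667%


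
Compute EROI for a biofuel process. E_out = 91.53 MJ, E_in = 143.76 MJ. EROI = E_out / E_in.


EROI = E_out / E_in
= 91.53 / 143.76
= 0.6367

0.6367


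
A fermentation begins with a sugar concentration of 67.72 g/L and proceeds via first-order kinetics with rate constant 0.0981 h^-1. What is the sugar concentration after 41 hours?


S = S0 * exp(-k * t)
S = 67.72 * exp(-0.0981 * 41)
S = 1.2132 g/L

1.2132 g/L


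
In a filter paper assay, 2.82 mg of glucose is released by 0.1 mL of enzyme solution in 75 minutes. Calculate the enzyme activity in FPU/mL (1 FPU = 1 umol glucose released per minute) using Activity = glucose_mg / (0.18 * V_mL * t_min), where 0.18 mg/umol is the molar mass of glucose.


Activity = glucose_mg / (0.18 mg/umol * V_mL * t_min)
= 2.82 / (0.18 * 0.1 * 75)
= 2.0889 FPU/mL

2.0889 FPU/mL


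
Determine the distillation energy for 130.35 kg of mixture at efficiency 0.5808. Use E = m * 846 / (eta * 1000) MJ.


E = m * 846 / (eta * 1000)
= 130.35 * 846 / (0.5808 * 1000)
= 189.8693 MJ

189.8693 MJ


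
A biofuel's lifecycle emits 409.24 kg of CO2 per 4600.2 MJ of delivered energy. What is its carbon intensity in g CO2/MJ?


CI = CO2 * 1000 / E
= 409.24 * 1000 / 4600.2
= 88.9613 g CO2/MJ

88.9613 g CO2/MJ


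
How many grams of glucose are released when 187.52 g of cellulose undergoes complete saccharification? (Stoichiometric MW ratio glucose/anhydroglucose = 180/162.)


glucose = cellulose * 180/162
= 187.52 * 180/162
= 208.3556 g

208.3556 g


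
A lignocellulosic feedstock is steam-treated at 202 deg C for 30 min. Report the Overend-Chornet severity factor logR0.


logR0 = log10(t * exp((T - 100) / 14.75))
= log10(30 * exp((202 - 100) / 14.75))
= 4.4804

4.4804


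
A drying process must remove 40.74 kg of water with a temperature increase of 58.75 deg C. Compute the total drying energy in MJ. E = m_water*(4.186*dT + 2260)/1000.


E = m_water * (4.186 * dT + 2260) / 1000
= 40.74 * (4.186 * 58.75 + 2260) / 1000
= 102.0915 MJ

102.0915 MJ


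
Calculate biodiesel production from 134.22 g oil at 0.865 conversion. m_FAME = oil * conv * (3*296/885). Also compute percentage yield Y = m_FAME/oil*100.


m_FAME = oil * conv * (3 * 296 / 885) = oil * conv * (888/885)
= 134.22 * 0.865 * 888 / 885
= 116.4939 g
Y = m_FAME / oil * 100 = conv * (888/885) * 100
= 0.865 * 888 / 885 * 100
= 86.79%

116.4939 g FAME; Y = 86.79%


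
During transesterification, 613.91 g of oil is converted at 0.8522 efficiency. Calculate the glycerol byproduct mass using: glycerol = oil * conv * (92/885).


glycerol = oil * conv * (92/885)
= 613.91 * 0.8522 * 92 / 885
= 54.3865 g

54.3865 g


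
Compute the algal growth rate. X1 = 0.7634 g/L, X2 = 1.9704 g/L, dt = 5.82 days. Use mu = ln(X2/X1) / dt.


mu = ln(X2/X1) / dt
= ln(1.9704/0.7634) / 5.82
= 0.1629 per day

0.1629 per day


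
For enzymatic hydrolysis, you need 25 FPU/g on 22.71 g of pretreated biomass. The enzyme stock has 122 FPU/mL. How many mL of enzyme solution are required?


V = dosage * m_sub / activity
V = 25 * 22.71 / 122
V = 4.6537 mL

4.6537 mL


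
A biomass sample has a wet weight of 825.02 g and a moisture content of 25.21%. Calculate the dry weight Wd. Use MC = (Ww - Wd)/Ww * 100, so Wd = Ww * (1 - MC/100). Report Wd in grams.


Wd = Ww * (1 - MC/100)
= 825.02 * (1 - 25.21/100)
= 617.0325 g

617.0325 g


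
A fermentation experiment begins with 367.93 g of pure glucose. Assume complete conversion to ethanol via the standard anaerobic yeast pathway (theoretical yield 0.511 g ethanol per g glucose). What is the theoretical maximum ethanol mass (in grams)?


Theoretical ethanol yield: m_EtOH = 0.511 * m_glucose
m_EtOH = 0.511 * 367.93 = 188.0122 g

188.0122 g


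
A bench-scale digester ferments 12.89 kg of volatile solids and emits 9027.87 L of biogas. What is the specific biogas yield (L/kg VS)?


Y = V / VS
= 9027.87 / 12.89
= 700.3778 L/kg VS

700.3778 L/kg VS


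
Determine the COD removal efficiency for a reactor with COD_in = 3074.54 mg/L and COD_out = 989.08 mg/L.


eta = (COD_in - COD_out) / COD_in * 100
= (3074.54 - 989.08) / 3074.54 * 100
= 67.8300%

67.8300%


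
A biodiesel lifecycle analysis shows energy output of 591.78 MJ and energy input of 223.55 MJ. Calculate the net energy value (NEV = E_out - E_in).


NEV = E_out - E_in
= 591.78 - 223.55
= 368.2300 MJ

368.2300 MJ


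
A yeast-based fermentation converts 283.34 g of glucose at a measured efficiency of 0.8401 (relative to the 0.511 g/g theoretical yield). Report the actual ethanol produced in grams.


Actual ethanol: m = 0.511 * 283.34 * 0.8401
m = 121.6353 g

121.6353 g


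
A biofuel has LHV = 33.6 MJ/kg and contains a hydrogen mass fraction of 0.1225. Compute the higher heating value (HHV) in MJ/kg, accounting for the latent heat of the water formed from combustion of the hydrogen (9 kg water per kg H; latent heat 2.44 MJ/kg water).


HHV = LHV + H_frac * 9 * 2.44
= 33.6 + 0.1225 * 9 * 2.44
= 36.2901 MJ/kg

36.2901 MJ/kg


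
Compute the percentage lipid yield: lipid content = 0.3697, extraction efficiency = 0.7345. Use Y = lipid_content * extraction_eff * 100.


Y = lipid_content * extraction_eff * 100
= 0.3697 * 0.7345 * 100
= 27.1545%

27.1545%


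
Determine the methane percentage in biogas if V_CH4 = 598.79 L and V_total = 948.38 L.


CH4% = V_CH4 / V_total * 100
= 598.79 / 948.38 * 100
= 63.1382%

63.1382%


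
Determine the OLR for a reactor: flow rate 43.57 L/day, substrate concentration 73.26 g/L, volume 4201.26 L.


OLR = Q * S / V
= 43.57 * 73.26 / 4201.26
= 0.7598 g/L/day

0.7598 g/L/day


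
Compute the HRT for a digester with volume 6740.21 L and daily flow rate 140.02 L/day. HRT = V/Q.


HRT = V / Q
= 6740.21 / 140.02
= 48.1375 days

48.1375 days


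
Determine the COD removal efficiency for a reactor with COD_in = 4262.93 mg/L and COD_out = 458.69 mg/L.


eta = (COD_in - COD_out) / COD_in * 100
= (4262.93 - 458.69) / 4262.93 * 100
= 89.2400%

89.2400%


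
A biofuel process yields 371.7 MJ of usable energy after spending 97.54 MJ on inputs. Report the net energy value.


NEV = E_out - E_in
= 371.7 - 97.54
= 274.1600 MJ

274.1600 MJ


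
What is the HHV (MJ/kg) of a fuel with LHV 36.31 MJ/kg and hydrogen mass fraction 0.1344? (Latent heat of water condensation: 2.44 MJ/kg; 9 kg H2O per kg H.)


HHV = LHV + H_frac * 9 * 2.44
= 36.31 + 0.1344 * 9 * 2.44
= 39.2614 MJ/kg

39.2614 MJ/kg


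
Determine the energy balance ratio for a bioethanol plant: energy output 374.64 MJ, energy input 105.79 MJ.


EROI = E_out / E_in
= 374.64 / 105.79
= 3.5414

3.5414


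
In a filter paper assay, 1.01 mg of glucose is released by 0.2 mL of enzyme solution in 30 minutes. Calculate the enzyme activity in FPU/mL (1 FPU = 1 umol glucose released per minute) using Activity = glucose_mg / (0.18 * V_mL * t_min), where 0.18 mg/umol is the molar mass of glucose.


Activity = glucose_mg / (0.18 mg/umol * V_mL * t_min)
= 1.01 / (0.18 * 0.2 * 30)
= 0.9352 FPU/mL

0.9352 FPU/mL


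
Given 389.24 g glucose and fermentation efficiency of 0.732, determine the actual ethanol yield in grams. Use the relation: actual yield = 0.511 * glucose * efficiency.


Actual ethanol: m = 0.511 * 389.24 * 0.732
m = 145.5960 g

145.5960 g


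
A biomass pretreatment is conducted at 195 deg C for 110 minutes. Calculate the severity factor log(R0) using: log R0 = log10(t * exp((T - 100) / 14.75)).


logR0 = log10(t * exp((T - 100) / 14.75))
= log10(110 * exp((195 - 100) / 14.75))
= 4.8385

4.8385


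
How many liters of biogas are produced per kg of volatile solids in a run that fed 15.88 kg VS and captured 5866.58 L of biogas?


Y = V / VS
= 5866.58 / 15.88
= 369.4320 L/kg VS

369.4320 L/kg VS


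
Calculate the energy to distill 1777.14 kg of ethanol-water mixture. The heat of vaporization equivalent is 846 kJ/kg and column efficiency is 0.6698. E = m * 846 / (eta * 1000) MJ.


E = m * 846 / (eta * 1000)
= 1777.14 * 846 / (0.6698 * 1000)
= 2244.6408 MJ

2244.6408 MJ


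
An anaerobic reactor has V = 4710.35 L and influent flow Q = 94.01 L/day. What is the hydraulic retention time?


HRT = V / Q
= 4710.35 / 94.01
= 50.1048 days

50.1048 days


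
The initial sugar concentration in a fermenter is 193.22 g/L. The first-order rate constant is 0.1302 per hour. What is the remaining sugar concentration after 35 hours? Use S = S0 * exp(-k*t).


S = S0 * exp(-k * t)
S = 193.22 * exp(-0.1302 * 35)
S = 2.0276 g/L

2.0276 g/L


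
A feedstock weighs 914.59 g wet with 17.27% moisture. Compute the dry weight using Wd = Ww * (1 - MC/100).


Wd = Ww * (1 - MC/100)
= 914.59 * (1 - 17.27/100)
= 756.6403 g

756.6403 g


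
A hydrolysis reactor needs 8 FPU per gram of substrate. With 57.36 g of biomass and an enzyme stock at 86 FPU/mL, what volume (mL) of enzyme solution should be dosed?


V = dosage * m_sub / activity
V = 8 * 57.36 / 86
V = 5.3358 mL

5.3358 mL


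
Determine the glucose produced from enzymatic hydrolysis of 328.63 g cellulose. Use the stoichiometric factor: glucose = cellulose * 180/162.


glucose = cellulose * 180/162
= 328.63 * 180/162
= 365.1444 g

365.1444 g


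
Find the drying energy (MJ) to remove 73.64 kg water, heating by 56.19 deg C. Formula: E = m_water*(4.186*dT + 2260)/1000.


E = m_water * (4.186 * dT + 2260) / 1000
= 73.64 * (4.186 * 56.19 + 2260) / 1000
= 183.7474 MJ

183.7474 MJ


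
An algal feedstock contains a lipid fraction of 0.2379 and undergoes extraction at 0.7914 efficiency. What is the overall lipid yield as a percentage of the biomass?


Y = lipid_content * extraction_eff * 100
= 0.2379 * 0.7914 * 100
= 18.8274%

18.8274%


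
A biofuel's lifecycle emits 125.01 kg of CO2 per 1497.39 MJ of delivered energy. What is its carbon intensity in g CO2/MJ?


CI = CO2 * 1000 / E
= 125.01 * 1000 / 1497.39
= 83.4853 g CO2/MJ

83.4853 g CO2/MJ


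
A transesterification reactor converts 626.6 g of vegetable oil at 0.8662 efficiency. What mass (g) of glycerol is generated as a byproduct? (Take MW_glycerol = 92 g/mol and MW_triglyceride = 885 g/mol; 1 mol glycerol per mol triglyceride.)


glycerol = oil * conv * (92/885)
= 626.6 * 0.8662 * 92 / 885
= 56.4226 g

56.4226 g


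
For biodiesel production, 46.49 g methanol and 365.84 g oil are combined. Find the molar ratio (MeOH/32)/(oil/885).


Molar ratio = n_MeOH / n_oil = (MeOH/32) / (oil/885) = (MeOH * 885) / (32 * oil)
= (46.49 * 885) / (32 * 365.84)
= 3.5145

3.5145


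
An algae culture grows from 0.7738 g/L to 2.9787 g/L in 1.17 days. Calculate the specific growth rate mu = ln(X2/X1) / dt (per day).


mu = ln(X2/X1) / dt
= ln(2.9787/0.7738) / 1.17
= 1.1521 per day

1.1521 per day


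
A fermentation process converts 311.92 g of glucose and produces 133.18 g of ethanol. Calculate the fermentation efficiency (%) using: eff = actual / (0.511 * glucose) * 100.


Fermentation efficiency = (actual / (0.511 * glucose)) * 100
= (133.18 / (0.511 * 311.92)) * 100
= 83.5555%

83.5555%


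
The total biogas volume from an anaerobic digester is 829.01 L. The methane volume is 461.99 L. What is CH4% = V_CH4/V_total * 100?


CH4% = V_CH4 / V_total * 100
= 461.99 / 829.01 * 100
= 55.7279%

55.7279%


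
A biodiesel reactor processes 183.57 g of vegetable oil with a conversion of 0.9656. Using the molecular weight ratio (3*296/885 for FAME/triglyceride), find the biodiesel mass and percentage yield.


m_FAME = oil * conv * (3 * 296 / 885) = oil * conv * (888/885)
= 183.57 * 0.9656 * 888 / 885
= 177.8561 g
Y = m_FAME / oil * 100 = conv * (888/885) * 100
= 0.9656 * 888 / 885 * 100
= 96.89%

177.8561 g FAME; Y = 96.89%


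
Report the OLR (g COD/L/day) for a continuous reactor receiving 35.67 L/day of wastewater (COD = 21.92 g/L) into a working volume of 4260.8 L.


OLR = Q * S / V
= 35.67 * 21.92 / 4260.8
= 0.1835 g/L/day

0.1835 g/L/day


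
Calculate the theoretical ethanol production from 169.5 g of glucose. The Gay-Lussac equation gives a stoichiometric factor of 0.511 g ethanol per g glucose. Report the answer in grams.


Theoretical ethanol yield: m_EtOH = 0.511 * m_glucose
m_EtOH = 0.511 * 169.5 = 86.6145 g

86.6145 g


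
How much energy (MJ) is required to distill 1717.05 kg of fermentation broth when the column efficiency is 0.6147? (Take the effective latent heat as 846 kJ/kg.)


E = m * 846 / (eta * 1000)
= 1717.05 * 846 / (0.6147 * 1000)
= 2363.1435 MJ

2363.1435 MJ


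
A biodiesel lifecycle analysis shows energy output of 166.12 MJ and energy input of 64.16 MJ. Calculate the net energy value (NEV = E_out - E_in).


NEV = E_out - E_in
= 166.12 - 64.16
= 101.9600 MJ

101.9600 MJ


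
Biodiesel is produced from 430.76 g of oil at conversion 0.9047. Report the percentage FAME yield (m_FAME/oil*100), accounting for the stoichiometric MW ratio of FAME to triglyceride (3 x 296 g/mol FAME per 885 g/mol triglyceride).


m_FAME = oil * conv * (3 * 296 / 885) = oil * conv * (888/885)
= 430.76 * 0.9047 * 888 / 885
= 391.0296 g
Y = m_FAME / oil * 100 = conv * (888/885) * 100
= 0.9047 * 888 / 885 * 100
= 90.78%

90.78%


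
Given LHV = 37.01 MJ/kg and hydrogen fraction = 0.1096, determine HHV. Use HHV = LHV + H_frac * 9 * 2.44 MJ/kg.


HHV = LHV + H_frac * 9 * 2.44
= 37.01 + 0.1096 * 9 * 2.44
= 39.4168 MJ/kg

39.4168 MJ/kg


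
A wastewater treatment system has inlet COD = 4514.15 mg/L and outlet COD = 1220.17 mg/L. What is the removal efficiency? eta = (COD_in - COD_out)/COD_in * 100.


eta = (COD_in - COD_out) / COD_in * 100
= (4514.15 - 1220.17) / 4514.15 * 100
= 72.9701%

72.9701%


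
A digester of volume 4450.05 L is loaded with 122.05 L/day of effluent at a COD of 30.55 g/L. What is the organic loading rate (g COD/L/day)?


OLR = Q * S / V
= 122.05 * 30.55 / 4450.05
= 0.8379 g/L/day

0.8379 g/L/day


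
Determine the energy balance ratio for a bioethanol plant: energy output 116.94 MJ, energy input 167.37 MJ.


EROI = E_out / E_in
= 116.94 / 167.37
= 0.6987

0.6987


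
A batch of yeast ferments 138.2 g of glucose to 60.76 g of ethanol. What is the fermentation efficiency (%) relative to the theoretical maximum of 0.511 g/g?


Fermentation efficiency = (actual / (0.511 * glucose)) * 100
= (60.76 / (0.511 * 138.2)) * 100
= 86.0377%

86.0377%


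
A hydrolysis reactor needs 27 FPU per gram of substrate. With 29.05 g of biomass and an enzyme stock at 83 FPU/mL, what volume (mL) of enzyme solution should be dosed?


V = dosage * m_sub / activity
V = 27 * 29.05 / 83
V = 9.4500 mL

9.4500 mL


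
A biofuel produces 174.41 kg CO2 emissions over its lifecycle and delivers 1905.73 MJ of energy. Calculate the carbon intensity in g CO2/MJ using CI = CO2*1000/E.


CI = CO2 * 1000 / E
= 174.41 * 1000 / 1905.73
= 91.5187 g CO2/MJ

91.5187 g CO2/MJ


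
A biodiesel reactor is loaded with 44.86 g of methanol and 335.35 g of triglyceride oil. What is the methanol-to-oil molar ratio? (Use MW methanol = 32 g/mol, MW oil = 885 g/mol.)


Molar ratio = n_MeOH / n_oil = (MeOH/32) / (oil/885) = (MeOH * 885) / (32 * oil)
= (44.86 * 885) / (32 * 335.35)
= 3.6996

3.6996


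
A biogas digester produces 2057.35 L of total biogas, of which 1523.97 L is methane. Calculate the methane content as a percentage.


CH4% = V_CH4 / V_total * 100
= 1523.97 / 2057.35 * 100
= 74.0744%

74.0744%


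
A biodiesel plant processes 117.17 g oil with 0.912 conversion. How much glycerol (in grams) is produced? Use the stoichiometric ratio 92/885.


glycerol = oil * conv * (92/885)
= 117.17 * 0.912 * 92 / 885
= 11.1085 g

11.1085 g


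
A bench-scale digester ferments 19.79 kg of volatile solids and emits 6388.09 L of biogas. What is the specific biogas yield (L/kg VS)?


Y = V / VS
= 6388.09 / 19.79
= 322.7938 L/kg VS

322.7938 L/kg VS


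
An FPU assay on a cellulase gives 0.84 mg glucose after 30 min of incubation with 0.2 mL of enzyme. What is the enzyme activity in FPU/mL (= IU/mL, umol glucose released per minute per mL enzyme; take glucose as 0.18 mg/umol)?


Activity = glucose_mg / (0.18 mg/umol * V_mL * t_min)
= 0.84 / (0.18 * 0.2 * 30)
= 0.7778 FPU/mL

0.7778 FPU/mL


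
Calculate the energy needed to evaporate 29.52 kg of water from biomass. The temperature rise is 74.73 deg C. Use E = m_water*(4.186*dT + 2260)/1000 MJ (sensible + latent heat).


E = m_water * (4.186 * dT + 2260) / 1000
= 29.52 * (4.186 * 74.73 + 2260) / 1000
= 75.9496 MJ

75.9496 MJ


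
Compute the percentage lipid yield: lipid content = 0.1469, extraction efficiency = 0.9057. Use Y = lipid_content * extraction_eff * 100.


Y = lipid_content * extraction_eff * 100
= 0.1469 * 0.9057 * 100
= 13.3047%

13.3047%


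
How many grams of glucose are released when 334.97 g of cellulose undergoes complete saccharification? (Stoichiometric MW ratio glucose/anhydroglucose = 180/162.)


glucose = cellulose * 180/162
= 334.97 * 180/162
= 372.1889 g

372.1889 g


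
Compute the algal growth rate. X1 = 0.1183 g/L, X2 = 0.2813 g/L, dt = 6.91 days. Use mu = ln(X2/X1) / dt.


mu = ln(X2/X1) / dt
= ln(0.2813/0.1183) / 6.91
= 0.1254 per day

0.1254 per day


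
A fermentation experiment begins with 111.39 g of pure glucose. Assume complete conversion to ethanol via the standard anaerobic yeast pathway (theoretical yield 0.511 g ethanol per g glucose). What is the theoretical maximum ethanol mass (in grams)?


Theoretical ethanol yield: m_EtOH = 0.511 * m_glucose
m_EtOH = 0.511 * 111.39 = 56.9203 g

56.9203 g


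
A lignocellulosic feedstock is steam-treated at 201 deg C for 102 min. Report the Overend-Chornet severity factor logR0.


logR0 = log10(t * exp((T - 100) / 14.75))
= log10(102 * exp((201 - 100) / 14.75))
= 4.9824

4.9824


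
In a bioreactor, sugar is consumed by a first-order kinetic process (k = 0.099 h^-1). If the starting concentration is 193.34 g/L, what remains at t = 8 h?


S = S0 * exp(-k * t)
S = 193.34 * exp(-0.099 * 8)
S = 87.5710 g/L

87.5710 g/L


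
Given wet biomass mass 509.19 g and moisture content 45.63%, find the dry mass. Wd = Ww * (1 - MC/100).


Wd = Ww * (1 - MC/100)
= 509.19 * (1 - 45.63/100)
= 276.8466 g

276.8466 g


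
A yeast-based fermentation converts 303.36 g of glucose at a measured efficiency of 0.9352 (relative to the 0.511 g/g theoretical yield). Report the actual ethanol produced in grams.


Actual ethanol: m = 0.511 * 303.36 * 0.9352
m = 144.9719 g

144.9719 g


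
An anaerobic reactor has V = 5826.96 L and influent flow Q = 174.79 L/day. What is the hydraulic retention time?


HRT = V / Q
= 5826.96 / 174.79
= 33.3369 days

33.3369 days


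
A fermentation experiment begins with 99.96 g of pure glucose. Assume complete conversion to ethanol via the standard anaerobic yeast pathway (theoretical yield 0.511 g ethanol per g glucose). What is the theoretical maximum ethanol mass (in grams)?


Theoretical ethanol yield: m_EtOH = 0.511 * m_glucose
m_EtOH = 0.511 * 99.96 = 51.0796 g

51.0796 g


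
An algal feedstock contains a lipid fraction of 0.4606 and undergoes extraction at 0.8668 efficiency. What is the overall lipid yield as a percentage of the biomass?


Y = lipid_content * extraction_eff * 100
= 0.4606 * 0.8668 * 100
= 39.9248%

39.9248%


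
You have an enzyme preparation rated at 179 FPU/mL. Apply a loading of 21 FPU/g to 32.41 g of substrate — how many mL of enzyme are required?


V = dosage * m_sub / activity
V = 21 * 32.41 / 179
V = 3.8023 mL

3.8023 mL


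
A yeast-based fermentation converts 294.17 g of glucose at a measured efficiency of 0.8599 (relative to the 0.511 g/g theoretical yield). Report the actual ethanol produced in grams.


Actual ethanol: m = 0.511 * 294.17 * 0.8599
m = 129.2609 g

129.2609 g


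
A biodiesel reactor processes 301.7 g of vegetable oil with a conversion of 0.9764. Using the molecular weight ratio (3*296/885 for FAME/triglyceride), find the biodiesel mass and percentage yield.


m_FAME = oil * conv * (3 * 296 / 885) = oil * conv * (888/885)
= 301.7 * 0.9764 * 888 / 885
= 295.5785 g
Y = m_FAME / oil * 100 = conv * (888/885) * 100
= 0.9764 * 888 / 885 * 100
= 97.97%

295.5785 g FAME; Y = 97.97%


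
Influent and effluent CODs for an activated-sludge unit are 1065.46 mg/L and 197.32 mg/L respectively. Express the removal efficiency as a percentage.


eta = (COD_in - COD_out) / COD_in * 100
= (1065.46 - 197.32) / 1065.46 * 100
= 81.4803%

81.4803%


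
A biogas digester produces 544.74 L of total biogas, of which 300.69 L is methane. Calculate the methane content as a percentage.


CH4% = V_CH4 / V_total * 100
= 300.69 / 544.74 * 100
= 55.1988%

55.1988%


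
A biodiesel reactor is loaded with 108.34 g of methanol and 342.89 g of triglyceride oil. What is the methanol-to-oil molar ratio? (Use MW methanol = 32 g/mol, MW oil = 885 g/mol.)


Molar ratio = n_MeOH / n_oil = (MeOH/32) / (oil/885) = (MeOH * 885) / (32 * oil)
= (108.34 * 885) / (32 * 342.89)
= 8.7383

8.7383


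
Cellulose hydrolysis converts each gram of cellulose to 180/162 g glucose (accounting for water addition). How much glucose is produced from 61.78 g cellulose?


glucose = cellulose * 180/162
= 61.78 * 180/162
= 68.6444 g

68.6444 g
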